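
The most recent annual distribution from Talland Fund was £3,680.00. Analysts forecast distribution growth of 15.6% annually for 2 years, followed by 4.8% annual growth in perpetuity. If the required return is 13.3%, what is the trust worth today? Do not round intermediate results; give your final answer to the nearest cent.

£54818.68

D_1 = 4254.08000
D_2 = 4917.71648
Terminal value at year 2: TV = D_2×(1+g_2)/(r−g_2) = 5153.76687/0.085 = 60632.55142
P_0 = D_1/(1+r)^1 + D_2/(1+r)^2 + TV/(1+r)^2
    = 3754.70432 + 3830.92515 + 47233.05366 = 54818.68314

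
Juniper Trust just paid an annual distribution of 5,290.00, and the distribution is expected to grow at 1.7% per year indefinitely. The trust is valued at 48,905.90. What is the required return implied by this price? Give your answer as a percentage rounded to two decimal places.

D₁ = 5,290.00 × 1.017 = 5,379.9300
P = D₁/(r − g) ⇒ r = D₁/P + g = 5,379.9300/48,905.90 + 0.017 = 0.110006 + 0.017 = 0.127006

12.70%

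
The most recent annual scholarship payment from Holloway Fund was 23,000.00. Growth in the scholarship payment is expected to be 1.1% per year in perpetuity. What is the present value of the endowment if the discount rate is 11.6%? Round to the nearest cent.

221457.14

D₁ = D₀ × (1 + g) = 23,000.00 × 1.011 = 23,253.0000
Growing perpetuity: P = D₁ / (r − g) = 23,253.0000 / (0.116 − 0.011) = 221,457.14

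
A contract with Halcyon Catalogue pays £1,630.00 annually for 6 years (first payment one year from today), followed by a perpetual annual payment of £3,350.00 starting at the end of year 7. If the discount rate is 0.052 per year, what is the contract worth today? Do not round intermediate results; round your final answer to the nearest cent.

PV of 6-year annuity: £1,630.00 × [1 − (1+0.052)^−6] / 0.052 = 8220.72358
Perpetuity value at year 6: £3,350.00 / 0.052 = 64423.07692
PV of perpetuity: 64423.07692 / (1+0.052)^6 = 47527.72478
Total PV = 8220.72358 + 47527.72478 = 55748.44836

£55748.45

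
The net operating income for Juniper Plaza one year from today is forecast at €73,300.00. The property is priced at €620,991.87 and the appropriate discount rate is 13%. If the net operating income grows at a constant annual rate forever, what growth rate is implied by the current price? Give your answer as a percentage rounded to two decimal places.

P = D₁/(r−g) ⇒ g = r − D₁/P = 0.13 − €73,300.00/€620,991.87 = 0.011963

1.20%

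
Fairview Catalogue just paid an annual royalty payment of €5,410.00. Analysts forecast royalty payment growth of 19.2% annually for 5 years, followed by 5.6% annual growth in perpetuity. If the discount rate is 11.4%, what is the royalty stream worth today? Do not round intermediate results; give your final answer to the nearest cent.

€171453.02

D_1 = 6448.72000
D_2 = 7686.87424
D_3 = 9162.75409
D_4 = 10922.00288
D_5 = 13019.02743
Terminal value at year 5: TV = D_5×(1+g_2)/(r−g_2) = 13748.09297/0.058 = 237036.08568
P_0 = D_1/(1+r)^1 + D_2/(1+r)^2 + D_3/(1+r)^3 + D_4/(1+r)^4 + D_5/(1+r)^5 + TV/(1+r)^5
    = 5788.79713 + 6194.11685 + 6627.81624 + 7091.88237 + 7588.44146 + 138161.96858 = 171453.02262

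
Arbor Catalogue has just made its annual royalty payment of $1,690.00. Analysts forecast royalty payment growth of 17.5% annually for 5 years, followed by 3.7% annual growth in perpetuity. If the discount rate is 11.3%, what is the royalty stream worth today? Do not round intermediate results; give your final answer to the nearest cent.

D_1 = 1985.75000
D_2 = 2333.25625
D_3 = 2741.57609
D_4 = 3221.35191
D_5 = 3785.08849
Terminal value at year 5: TV = D_5×(1+g_2)/(r−g_2) = 3925.13677/0.076 = 51646.53643
P_0 = D_1/(1+r)^1 + D_2/(1+r)^2 + D_3/(1+r)^3 + D_4/(1+r)^4 + D_5/(1+r)^5 + TV/(1+r)^5
    = 1784.14196 + 1883.52812 + 1988.45062 + 2099.21787 + 2216.15543 + 30238.85762 = 40210.35162

$40210.35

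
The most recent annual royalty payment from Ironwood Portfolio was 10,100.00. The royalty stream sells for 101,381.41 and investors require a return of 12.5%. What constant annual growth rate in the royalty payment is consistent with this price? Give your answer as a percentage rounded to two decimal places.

P = D₀(1+g)/(r−g) ⇒ P(r−g) = D₀(1+g) ⇒ g(P+D₀) = P·r − D₀
g = (P·r − D₀)/(P + D₀) = (101,381.41×0.125 − 10,100.00) / (101,381.41 + 10,100.00) = 0.023077

2.31%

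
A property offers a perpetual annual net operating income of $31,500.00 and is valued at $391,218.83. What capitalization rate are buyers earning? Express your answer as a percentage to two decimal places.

P = C/r ⇒ r = C/P = $31,500.00/$391,218.83 = 0.080518

8.05%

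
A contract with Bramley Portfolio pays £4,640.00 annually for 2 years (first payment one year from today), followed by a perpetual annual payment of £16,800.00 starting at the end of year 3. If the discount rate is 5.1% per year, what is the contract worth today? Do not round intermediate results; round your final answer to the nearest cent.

PV of 2-year annuity: £4,640.00 × [1 − (1+0.051)^−2] / 0.051 = 8615.45481
Perpetuity value at year 2: £16,800.00 / 0.051 = 329411.76471
PV of perpetuity: 329411.76471 / (1+0.051)^2 = 298217.87660
Total PV = 8615.45481 + 298217.87660 = 306833.33141

£306833.33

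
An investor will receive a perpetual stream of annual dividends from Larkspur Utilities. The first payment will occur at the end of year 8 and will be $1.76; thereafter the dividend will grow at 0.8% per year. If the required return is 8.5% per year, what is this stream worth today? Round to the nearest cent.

Value at end of year 7: C₁ / (r − g) = $1.76 / (0.085 − 0.008) = $22.8571
Discount to today: PV = $22.8571 / (1 + 0.085)^7 = $22.8571 / 1.770142 = $12.91

$12.91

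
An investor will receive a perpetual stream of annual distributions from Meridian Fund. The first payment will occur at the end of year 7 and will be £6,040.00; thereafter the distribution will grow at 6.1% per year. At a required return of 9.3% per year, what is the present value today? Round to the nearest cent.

Value at end of year 6: C₁ / (r − g) = £6,040.00 / (0.093 − 0.061) = £188,750.0000
Discount to today: PV = £188,750.0000 / (1 + 0.093)^6 = £188,750.0000 / 1.704987 = £110,704.68

£110704.68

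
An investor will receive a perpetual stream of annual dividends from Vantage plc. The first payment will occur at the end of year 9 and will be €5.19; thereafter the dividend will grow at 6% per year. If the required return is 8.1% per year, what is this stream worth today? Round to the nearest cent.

Value at end of year 8: C₁ / (r − g) = €5.19 / (0.081 − 0.06) = €247.1429
Discount to today: PV = €247.1429 / (1 + 0.081)^8 = €247.1429 / 1.864685 = €132.54

€132.54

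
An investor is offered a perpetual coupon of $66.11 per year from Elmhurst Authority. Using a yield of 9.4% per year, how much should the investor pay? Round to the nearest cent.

$703.30

Level perpetuity: PV = C / r = $66.11 / 0.094 = $703.30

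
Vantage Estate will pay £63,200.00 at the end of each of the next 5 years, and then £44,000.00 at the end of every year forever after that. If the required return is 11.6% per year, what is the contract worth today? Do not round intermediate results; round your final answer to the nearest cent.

PV of 5-year annuity: £63,200.00 × [1 − (1+0.116)^−5] / 0.116 = 230097.60483
Perpetuity value at year 5: £44,000.00 / 0.116 = 379310.34483
PV of perpetuity: 379310.34483 / (1+0.116)^5 = 219115.80982
Total PV = 230097.60483 + 219115.80982 = 449213.41465

£449213.41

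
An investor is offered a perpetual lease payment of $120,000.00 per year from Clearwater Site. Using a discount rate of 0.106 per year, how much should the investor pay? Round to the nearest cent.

$1132075.47

Level perpetuity: PV = C / r = $120,000.00 / 0.106 = $1,132,075.47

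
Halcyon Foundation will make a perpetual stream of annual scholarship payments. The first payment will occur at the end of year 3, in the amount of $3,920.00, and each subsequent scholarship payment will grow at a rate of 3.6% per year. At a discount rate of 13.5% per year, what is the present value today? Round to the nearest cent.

$30736.84

Value at end of year 2: C₁ / (r − g) = $3,920.00 / (0.135 − 0.036) = $39,595.9596
Discount to today: PV = $39,595.9596 / (1 + 0.135)^2 = $39,595.9596 / 1.288225 = $30,736.84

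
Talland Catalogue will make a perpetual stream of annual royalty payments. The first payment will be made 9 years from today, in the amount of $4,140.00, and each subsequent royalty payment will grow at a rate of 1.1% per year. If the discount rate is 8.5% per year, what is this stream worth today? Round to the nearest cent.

Value at end of year 8: C₁ / (r − g) = $4,140.00 / (0.085 − 0.011) = $55,945.9459
Discount to today: PV = $55,945.9459 / (1 + 0.085)^8 = $55,945.9459 / 1.920604 = $29,129.34

$29129.34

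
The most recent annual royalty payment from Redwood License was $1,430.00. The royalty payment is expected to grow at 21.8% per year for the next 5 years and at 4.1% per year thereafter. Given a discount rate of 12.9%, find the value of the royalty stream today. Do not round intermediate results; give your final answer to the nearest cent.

D_1 = 1741.74000
D_2 = 2121.43932
D_3 = 2583.91309
D_4 = 3147.20615
D_5 = 3833.29709
Terminal value at year 5: TV = D_5×(1+g_2)/(r−g_2) = 3990.46227/0.088 = 45346.16211
P_0 = D_1/(1+r)^1 + D_2/(1+r)^2 + D_3/(1+r)^3 + D_4/(1+r)^4 + D_5/(1+r)^5 + TV/(1+r)^5
    = 1542.72808 + 1664.34260 + 1795.54410 + 1937.08832 + 2089.79059 + 24721.27278 = 33750.76647

$33750.77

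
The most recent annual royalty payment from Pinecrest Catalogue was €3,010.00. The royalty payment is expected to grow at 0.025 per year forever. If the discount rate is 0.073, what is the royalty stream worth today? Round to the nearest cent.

€64276.04

D₁ = D₀ × (1 + g) = €3,010.00 × 1.025 = €3,085.2500
Growing perpetuity: P = D₁ / (r − g) = €3,085.2500 / (0.073 − 0.025) = €64,276.04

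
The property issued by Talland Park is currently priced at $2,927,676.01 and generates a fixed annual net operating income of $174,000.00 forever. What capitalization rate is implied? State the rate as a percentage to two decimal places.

5.94%

P = C/r ⇒ r = C/P = $174,000.00/$2,927,676.01 = 0.059433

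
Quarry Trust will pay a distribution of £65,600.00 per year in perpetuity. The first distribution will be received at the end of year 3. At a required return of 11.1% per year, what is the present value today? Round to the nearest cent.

£478798.46

Value at end of year 2: C / r = £65,600.00 / 0.111 = £590,990.9910
Discount to today: PV = £590,990.9910 / (1 + 0.111)^2 = £590,990.9910 / 1.234321 = £478,798.46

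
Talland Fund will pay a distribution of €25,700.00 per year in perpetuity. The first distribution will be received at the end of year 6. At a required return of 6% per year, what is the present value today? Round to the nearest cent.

Value at end of year 5: C / r = €25,700.00 / 0.06 = €428,333.3333
Discount to today: PV = €428,333.3333 / (1 + 0.06)^5 = €428,333.3333 / 1.338226 = €320,075.58

€320075.58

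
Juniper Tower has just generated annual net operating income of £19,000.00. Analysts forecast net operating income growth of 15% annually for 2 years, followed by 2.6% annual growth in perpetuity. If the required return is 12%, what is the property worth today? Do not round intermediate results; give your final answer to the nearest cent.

D_1 = 21850.00000
D_2 = 25127.50000
Terminal value at year 2: TV = D_2×(1+g_2)/(r−g_2) = 25780.81500/0.094 = 274263.98936
P_0 = D_1/(1+r)^1 + D_2/(1+r)^2 + TV/(1+r)^2
    = 19508.92857 + 20031.48916 + 218641.57315 = 258181.99088

£258181.99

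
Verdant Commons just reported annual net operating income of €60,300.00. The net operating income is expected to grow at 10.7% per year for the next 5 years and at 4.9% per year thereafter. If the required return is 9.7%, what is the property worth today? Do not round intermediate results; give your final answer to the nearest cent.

D_1 = 66752.10000
D_2 = 73894.57470
D_3 = 81801.29419
D_4 = 90554.03267
D_5 = 100243.31417
Terminal value at year 5: TV = D_5×(1+g_2)/(r−g_2) = 105155.23656/0.048 = 2190734.09503
P_0 = D_1/(1+r)^1 + D_2/(1+r)^2 + D_3/(1+r)^3 + D_4/(1+r)^4 + D_5/(1+r)^5 + TV/(1+r)^5
    = 60849.68095 + 61404.37266 + 61964.12082 + 62528.97151 + 63098.97125 + 1378975.43415 = 1688821.55134

€1688821.55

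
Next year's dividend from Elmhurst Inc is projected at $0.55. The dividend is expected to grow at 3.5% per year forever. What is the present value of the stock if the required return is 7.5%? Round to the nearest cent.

Growing perpetuity: P = D₁ / (r − g) = $0.5500 / (0.075 − 0.035) = $13.75

$13.75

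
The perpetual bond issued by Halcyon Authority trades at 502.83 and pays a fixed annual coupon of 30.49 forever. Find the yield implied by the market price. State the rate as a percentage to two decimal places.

6.06%

P = C/r ⇒ r = C/P = 30.49/502.83 = 0.060637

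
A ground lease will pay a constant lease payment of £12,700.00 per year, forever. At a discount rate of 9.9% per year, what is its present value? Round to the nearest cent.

£128282.83

Level perpetuity: PV = C / r = £12,700.00 / 0.099 = £128,282.83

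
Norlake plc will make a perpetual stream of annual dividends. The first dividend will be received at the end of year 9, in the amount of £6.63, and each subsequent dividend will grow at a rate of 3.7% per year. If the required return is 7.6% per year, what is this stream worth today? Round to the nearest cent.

Value at end of year 8: C₁ / (r − g) = £6.63 / (0.076 − 0.037) = £170.0000
Discount to today: PV = £170.0000 / (1 + 0.076)^8 = £170.0000 / 1.796794 = £94.61

£94.61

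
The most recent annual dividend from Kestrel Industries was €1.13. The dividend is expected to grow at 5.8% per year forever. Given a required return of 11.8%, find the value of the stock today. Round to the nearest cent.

D₁ = D₀ × (1 + g) = €1.13 × 1.058 = €1.1955
Growing perpetuity: P = D₁ / (r − g) = €1.1955 / (0.118 − 0.058) = €19.93

€19.93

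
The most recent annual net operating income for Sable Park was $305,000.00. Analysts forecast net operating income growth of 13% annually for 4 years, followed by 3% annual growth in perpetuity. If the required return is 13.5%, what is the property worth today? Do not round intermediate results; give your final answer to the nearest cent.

D_1 = 344650.00000
D_2 = 389454.50000
D_3 = 440083.58500
D_4 = 497294.45105
Terminal value at year 4: TV = D_4×(1+g_2)/(r−g_2) = 512213.28458/0.105 = 4878221.75792
P_0 = D_1/(1+r)^1 + D_2/(1+r)^2 + D_3/(1+r)^3 + D_4/(1+r)^4 + TV/(1+r)^4
    = 303656.38767 + 302318.69433 + 300986.89391 + 299660.96046 + 2939531.32640 = 4146154.26277

$4146154.26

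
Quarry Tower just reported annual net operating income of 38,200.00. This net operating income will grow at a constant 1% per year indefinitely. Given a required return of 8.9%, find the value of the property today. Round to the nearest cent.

D₁ = D₀ × (1 + g) = 38,200.00 × 1.01 = 38,582.0000
Growing perpetuity: P = D₁ / (r − g) = 38,582.0000 / (0.089 − 0.01) = 488,379.75

488379.75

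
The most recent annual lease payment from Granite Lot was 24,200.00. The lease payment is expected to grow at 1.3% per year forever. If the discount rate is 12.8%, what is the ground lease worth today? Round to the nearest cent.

213170.43

D₁ = D₀ × (1 + g) = 24,200.00 × 1.013 = 24,514.6000
Growing perpetuity: P = D₁ / (r − g) = 24,514.6000 / (0.128 − 0.013) = 213,170.43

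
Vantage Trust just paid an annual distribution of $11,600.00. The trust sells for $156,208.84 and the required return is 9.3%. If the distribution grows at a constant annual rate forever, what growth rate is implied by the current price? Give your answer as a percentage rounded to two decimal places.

P = D₀(1+g)/(r−g) ⇒ P(r−g) = D₀(1+g) ⇒ g(P+D₀) = P·r − D₀
g = (P·r − D₀)/(P + D₀) = ($156,208.84×0.093 − $11,600.00) / ($156,208.84 + $11,600.00) = 0.017445

1.74%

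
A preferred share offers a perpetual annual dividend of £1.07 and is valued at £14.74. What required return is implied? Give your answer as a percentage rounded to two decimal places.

P = C/r ⇒ r = C/P = £1.07/£14.74 = 0.072592

7.26%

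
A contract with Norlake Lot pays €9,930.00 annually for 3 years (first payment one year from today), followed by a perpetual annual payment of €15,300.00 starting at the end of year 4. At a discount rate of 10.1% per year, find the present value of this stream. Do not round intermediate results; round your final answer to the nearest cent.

€138154.23

PV of 3-year annuity: €9,930.00 × [1 − (1+0.101)^−3] / 0.101 = 24651.03029
Perpetuity value at year 3: €15,300.00 / 0.101 = 151485.14851
PV of perpetuity: 151485.14851 / (1+0.101)^3 = 113503.19852
Total PV = 24651.03029 + 113503.19852 = 138154.22881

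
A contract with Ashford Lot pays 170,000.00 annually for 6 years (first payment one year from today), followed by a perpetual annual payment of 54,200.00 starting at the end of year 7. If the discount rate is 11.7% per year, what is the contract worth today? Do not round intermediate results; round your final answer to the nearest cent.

PV of 6-year annuity: 170,000.00 × [1 − (1+0.117)^−6] / 0.117 = 704918.38273
Perpetuity value at year 6: 54,200.00 / 0.117 = 463247.86325
PV of perpetuity: 463247.86325 / (1+0.117)^6 = 238503.29652
Total PV = 704918.38273 + 238503.29652 = 943421.67925

943421.68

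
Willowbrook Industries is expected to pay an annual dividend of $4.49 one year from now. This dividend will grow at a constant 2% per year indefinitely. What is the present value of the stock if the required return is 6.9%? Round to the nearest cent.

Growing perpetuity: P = D₁ / (r − g) = $4.4900 / (0.069 − 0.02) = $91.63

$91.63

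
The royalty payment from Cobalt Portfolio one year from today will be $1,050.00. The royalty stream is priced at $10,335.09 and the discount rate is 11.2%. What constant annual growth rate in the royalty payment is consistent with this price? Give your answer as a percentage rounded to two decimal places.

1.04%

P = D₁/(r−g) ⇒ g = r − D₁/P = 0.112 − $1,050.00/$10,335.09 = 0.010404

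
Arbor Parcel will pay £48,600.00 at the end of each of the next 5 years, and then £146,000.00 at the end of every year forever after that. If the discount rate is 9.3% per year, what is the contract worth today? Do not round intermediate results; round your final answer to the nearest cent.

PV of 5-year annuity: £48,600.00 × [1 − (1+0.093)^−5] / 0.093 = 187574.70256
Perpetuity value at year 5: £146,000.00 / 0.093 = 1569892.47312
PV of perpetuity: 1569892.47312 / (1+0.093)^5 = 1006396.45307
Total PV = 187574.70256 + 1006396.45307 = 1193971.15563

£1193971.16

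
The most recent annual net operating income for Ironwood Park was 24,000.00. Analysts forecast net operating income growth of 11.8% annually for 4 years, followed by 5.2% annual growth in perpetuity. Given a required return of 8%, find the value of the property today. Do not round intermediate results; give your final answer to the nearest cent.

1140225.46

D_1 = 26832.00000
D_2 = 29998.17600
D_3 = 33537.96077
D_4 = 37495.44014
Terminal value at year 4: TV = D_4×(1+g_2)/(r−g_2) = 39445.20303/0.028 = 1408757.25092
P_0 = D_1/(1+r)^1 + D_2/(1+r)^2 + D_3/(1+r)^3 + D_4/(1+r)^4 + TV/(1+r)^4
    = 24844.44444 + 25718.60082 + 26623.51456 + 27560.26785 + 1035478.63477 = 1140225.46244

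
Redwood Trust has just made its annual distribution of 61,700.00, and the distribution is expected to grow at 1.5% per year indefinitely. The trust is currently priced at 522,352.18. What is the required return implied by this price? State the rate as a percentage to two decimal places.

D₁ = 61,700.00 × 1.015 = 62,625.5000
P = D₁/(r − g) ⇒ r = D₁/P + g = 62,625.5000/522,352.18 + 0.015 = 0.119891 + 0.015 = 0.134891

13.49%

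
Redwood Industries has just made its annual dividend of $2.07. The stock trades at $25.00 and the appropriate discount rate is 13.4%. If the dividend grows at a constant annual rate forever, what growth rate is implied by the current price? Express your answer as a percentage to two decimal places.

4.73%

P = D₀(1+g)/(r−g) ⇒ P(r−g) = D₀(1+g) ⇒ g(P+D₀) = P·r − D₀
g = (P·r − D₀)/(P + D₀) = ($25.00×0.134 − $2.07) / ($25.00 + $2.07) = 0.047285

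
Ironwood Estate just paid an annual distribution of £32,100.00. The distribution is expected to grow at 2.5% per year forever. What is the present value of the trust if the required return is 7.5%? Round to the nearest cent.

D₁ = D₀ × (1 + g) = £32,100.00 × 1.025 = £32,902.5000
Growing perpetuity: P = D₁ / (r − g) = £32,902.5000 / (0.075 − 0.025) = £658,050.00

£658050.00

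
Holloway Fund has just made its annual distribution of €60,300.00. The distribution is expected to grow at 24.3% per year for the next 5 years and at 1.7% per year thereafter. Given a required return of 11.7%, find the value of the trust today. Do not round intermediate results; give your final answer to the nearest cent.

D_1 = 74952.90000
D_2 = 93166.45470
D_3 = 115805.90319
D_4 = 143946.73767
D_5 = 178925.79492
Terminal value at year 5: TV = D_5×(1+g_2)/(r−g_2) = 181967.53343/0.1 = 1819675.33435
P_0 = D_1/(1+r)^1 + D_2/(1+r)^2 + D_3/(1+r)^3 + D_4/(1+r)^4 + D_5/(1+r)^5 + TV/(1+r)^5
    = 67101.96956 + 74671.21590 + 83094.28950 + 92467.50389 + 102898.03701 + 1046473.03635 = 1466706.05221

€1466706.05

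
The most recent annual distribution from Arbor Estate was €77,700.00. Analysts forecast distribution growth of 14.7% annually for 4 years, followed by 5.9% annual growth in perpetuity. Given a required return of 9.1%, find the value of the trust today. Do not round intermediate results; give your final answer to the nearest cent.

€3494171.54

D_1 = 89121.90000
D_2 = 102222.81930
D_3 = 117249.57374
D_4 = 134485.26108
Terminal value at year 4: TV = D_4×(1+g_2)/(r−g_2) = 142419.89148/0.032 = 4450621.60875
P_0 = D_1/(1+r)^1 + D_2/(1+r)^2 + D_3/(1+r)^3 + D_4/(1+r)^4 + TV/(1+r)^4
    = 81688.26764 + 85881.24930 + 90289.45275 + 94923.92512 + 3141388.64685 = 3494171.54166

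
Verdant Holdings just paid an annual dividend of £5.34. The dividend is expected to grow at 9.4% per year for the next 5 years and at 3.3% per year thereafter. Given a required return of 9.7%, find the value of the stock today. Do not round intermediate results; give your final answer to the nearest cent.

D_1 = 5.84196
D_2 = 6.39110
D_3 = 6.99187
D_4 = 7.64910
D_5 = 8.36812
Terminal value at year 5: TV = D_5×(1+g_2)/(r−g_2) = 8.64427/0.064 = 135.06668
P_0 = D_1/(1+r)^1 + D_2/(1+r)^2 + D_3/(1+r)^3 + D_4/(1+r)^4 + D_5/(1+r)^5 + TV/(1+r)^5
    = 5.32540 + 5.31083 + 5.29631 + 5.28183 + 5.26738 + 85.01882 = 111.50057

£111.50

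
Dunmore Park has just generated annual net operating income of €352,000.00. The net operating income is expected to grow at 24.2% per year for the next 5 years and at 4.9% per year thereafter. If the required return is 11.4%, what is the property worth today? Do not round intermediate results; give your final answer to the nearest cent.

€12253593.14

D_1 = 437184.00000
D_2 = 542982.52800
D_3 = 674384.29978
D_4 = 837585.30032
D_5 = 1040280.94300
Terminal value at year 5: TV = D_5×(1+g_2)/(r−g_2) = 1091254.70921/0.065 = 16788533.98779
P_0 = D_1/(1+r)^1 + D_2/(1+r)^2 + D_3/(1+r)^3 + D_4/(1+r)^4 + D_5/(1+r)^5 + TV/(1+r)^5
    = 392445.24237 + 437537.69392 + 487811.32482 + 543861.45909 + 606351.82422 + 9785585.59399 = 12253593.13840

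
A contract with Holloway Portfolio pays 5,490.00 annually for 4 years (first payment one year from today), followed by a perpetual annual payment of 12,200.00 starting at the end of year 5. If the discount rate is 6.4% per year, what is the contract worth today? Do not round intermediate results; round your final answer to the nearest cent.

PV of 4-year annuity: 5,490.00 × [1 − (1+0.064)^−4] / 0.064 = 18850.47425
Perpetuity value at year 4: 12,200.00 / 0.064 = 190625.00000
PV of perpetuity: 190625.00000 / (1+0.064)^4 = 148735.05722
Total PV = 18850.47425 + 148735.05722 = 167585.53147

167585.53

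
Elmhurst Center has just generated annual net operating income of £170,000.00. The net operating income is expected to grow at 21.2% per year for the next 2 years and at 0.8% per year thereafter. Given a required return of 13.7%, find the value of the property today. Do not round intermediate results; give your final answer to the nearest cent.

£1883779.84

D_1 = 206040.00000
D_2 = 249720.48000
Terminal value at year 2: TV = D_2×(1+g_2)/(r−g_2) = 251718.24384/0.129 = 1951304.21581
P_0 = D_1/(1+r)^1 + D_2/(1+r)^2 + TV/(1+r)^2
    = 181213.72032 + 193167.13195 + 1509398.98452 = 1883779.83678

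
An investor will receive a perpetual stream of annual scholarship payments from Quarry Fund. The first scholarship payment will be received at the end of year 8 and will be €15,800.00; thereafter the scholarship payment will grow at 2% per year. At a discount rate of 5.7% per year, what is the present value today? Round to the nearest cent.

€289687.96

Value at end of year 7: C₁ / (r − g) = €15,800.00 / (0.057 − 0.02) = €427,027.0270
Discount to today: PV = €427,027.0270 / (1 + 0.057)^7 = €427,027.0270 / 1.474093 = €289,687.96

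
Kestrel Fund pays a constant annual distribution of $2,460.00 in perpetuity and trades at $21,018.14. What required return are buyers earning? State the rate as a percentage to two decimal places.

P = C/r ⇒ r = C/P = $2,460.00/$21,018.14 = 0.117042

11.70%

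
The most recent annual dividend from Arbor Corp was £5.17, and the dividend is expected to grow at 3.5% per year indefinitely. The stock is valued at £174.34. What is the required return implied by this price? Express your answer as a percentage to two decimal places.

6.57%

D₁ = £5.17 × 1.035 = £5.3510
P = D₁/(r − g) ⇒ r = D₁/P + g = £5.3510/£174.34 + 0.035 = 0.030693 + 0.035 = 0.065693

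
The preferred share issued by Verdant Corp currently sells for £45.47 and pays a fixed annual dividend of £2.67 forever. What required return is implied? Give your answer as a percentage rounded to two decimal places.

5.87%

P = C/r ⇒ r = C/P = £2.67/£45.47 = 0.058720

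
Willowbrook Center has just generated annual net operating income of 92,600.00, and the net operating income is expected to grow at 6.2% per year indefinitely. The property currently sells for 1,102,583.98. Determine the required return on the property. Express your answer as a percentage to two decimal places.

D₁ = 92,600.00 × 1.062 = 98,341.2000
P = D₁/(r − g) ⇒ r = D₁/P + g = 98,341.2000/1,102,583.98 + 0.062 = 0.089192 + 0.062 = 0.151192

15.12%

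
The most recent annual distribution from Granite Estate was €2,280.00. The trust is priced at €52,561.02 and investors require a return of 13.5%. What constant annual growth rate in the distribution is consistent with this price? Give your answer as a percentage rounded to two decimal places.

P = D₀(1+g)/(r−g) ⇒ P(r−g) = D₀(1+g) ⇒ g(P+D₀) = P·r − D₀
g = (P·r − D₀)/(P + D₀) = (€52,561.02×0.135 − €2,280.00) / (€52,561.02 + €2,280.00) = 0.087813

8.78%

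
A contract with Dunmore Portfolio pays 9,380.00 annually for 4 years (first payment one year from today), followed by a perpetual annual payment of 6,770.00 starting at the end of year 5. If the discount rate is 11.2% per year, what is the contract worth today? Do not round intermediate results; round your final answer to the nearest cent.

68509.36

PV of 4-year annuity: 9,380.00 × [1 − (1+0.112)^−4] / 0.112 = 28977.10869
Perpetuity value at year 4: 6,770.00 / 0.112 = 60446.42857
PV of perpetuity: 60446.42857 / (1+0.112)^4 = 39532.24671
Total PV = 28977.10869 + 39532.24671 = 68509.35540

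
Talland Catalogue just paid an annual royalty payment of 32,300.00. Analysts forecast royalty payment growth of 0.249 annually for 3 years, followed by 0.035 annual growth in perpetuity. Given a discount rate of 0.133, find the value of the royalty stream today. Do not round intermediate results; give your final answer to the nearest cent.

575128.90

D_1 = 40342.70000
D_2 = 50388.03230
D_3 = 62934.65234
Terminal value at year 3: TV = D_3×(1+g_2)/(r−g_2) = 65137.36517/0.098 = 664666.99158
P_0 = D_1/(1+r)^1 + D_2/(1+r)^2 + D_3/(1+r)^3 + TV/(1+r)^3
    = 35606.97264 + 39252.52324 + 43271.31644 + 456998.08684 = 575128.89916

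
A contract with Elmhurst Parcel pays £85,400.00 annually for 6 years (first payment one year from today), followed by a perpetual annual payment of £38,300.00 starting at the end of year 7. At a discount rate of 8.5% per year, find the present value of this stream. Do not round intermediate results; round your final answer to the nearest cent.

£665062.19

PV of 6-year annuity: £85,400.00 × [1 − (1+0.085)^−6] / 0.085 = 388876.34428
Perpetuity value at year 6: £38,300.00 / 0.085 = 450588.23529
PV of perpetuity: 450588.23529 / (1+0.085)^6 = 276185.84670
Total PV = 388876.34428 + 276185.84670 = 665062.19098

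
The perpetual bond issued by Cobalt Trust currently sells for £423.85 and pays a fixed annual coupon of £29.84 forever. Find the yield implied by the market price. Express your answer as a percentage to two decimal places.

P = C/r ⇒ r = C/P = £29.84/£423.85 = 0.070402

7.04%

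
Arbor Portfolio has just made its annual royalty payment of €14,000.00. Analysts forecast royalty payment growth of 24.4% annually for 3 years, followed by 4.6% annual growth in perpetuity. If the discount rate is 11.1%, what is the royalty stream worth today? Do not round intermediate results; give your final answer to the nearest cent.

€369157.69

D_1 = 17416.00000
D_2 = 21665.50400
D_3 = 26951.88698
Terminal value at year 3: TV = D_3×(1+g_2)/(r−g_2) = 28191.67378/0.065 = 433718.05811
P_0 = D_1/(1+r)^1 + D_2/(1+r)^2 + D_3/(1+r)^3 + TV/(1+r)^3
    = 15675.96760 + 17552.56858 + 19653.82116 + 316275.33747 = 369157.69481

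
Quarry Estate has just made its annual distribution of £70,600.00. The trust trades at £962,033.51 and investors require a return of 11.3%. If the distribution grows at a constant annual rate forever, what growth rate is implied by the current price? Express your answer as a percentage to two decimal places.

P = D₀(1+g)/(r−g) ⇒ P(r−g) = D₀(1+g) ⇒ g(P+D₀) = P·r − D₀
g = (P·r − D₀)/(P + D₀) = (£962,033.51×0.113 − £70,600.00) / (£962,033.51 + £70,600.00) = 0.036905

3.69%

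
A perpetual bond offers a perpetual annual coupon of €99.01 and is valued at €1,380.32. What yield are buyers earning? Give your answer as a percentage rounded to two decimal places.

7.17%

P = C/r ⇒ r = C/P = €99.01/€1,380.32 = 0.071730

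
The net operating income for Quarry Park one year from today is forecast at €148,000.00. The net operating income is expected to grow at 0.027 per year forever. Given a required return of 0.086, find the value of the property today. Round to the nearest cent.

€2508474.58

Growing perpetuity: P = D₁ / (r − g) = €148,000.0000 / (0.086 − 0.027) = €2,508,474.58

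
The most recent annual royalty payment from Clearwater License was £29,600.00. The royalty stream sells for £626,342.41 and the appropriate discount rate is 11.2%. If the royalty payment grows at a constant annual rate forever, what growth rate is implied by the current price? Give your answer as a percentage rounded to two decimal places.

P = D₀(1+g)/(r−g) ⇒ P(r−g) = D₀(1+g) ⇒ g(P+D₀) = P·r − D₀
g = (P·r − D₀)/(P + D₀) = (£626,342.41×0.112 − £29,600.00) / (£626,342.41 + £29,600.00) = 0.061820

6.18%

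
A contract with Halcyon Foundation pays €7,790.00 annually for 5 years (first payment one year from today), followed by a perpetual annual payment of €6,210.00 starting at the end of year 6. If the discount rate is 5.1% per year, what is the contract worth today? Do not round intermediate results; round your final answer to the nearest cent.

€128586.41

PV of 5-year annuity: €7,790.00 × [1 − (1+0.051)^−5] / 0.051 = 33633.59596
Perpetuity value at year 5: €6,210.00 / 0.051 = 121764.70588
PV of perpetuity: 121764.70588 / (1+0.051)^5 = 94952.81488
Total PV = 33633.59596 + 94952.81488 = 128586.41084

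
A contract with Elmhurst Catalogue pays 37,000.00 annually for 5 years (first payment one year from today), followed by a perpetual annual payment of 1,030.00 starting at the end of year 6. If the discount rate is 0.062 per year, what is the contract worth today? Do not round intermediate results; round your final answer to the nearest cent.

167310.79

PV of 5-year annuity: 37,000.00 × [1 − (1+0.062)^−5] / 0.062 = 155013.11375
Perpetuity value at year 5: 1,030.00 / 0.062 = 16612.90323
PV of perpetuity: 16612.90323 / (1+0.062)^5 = 12297.67330
Total PV = 155013.11375 + 12297.67330 = 167310.78706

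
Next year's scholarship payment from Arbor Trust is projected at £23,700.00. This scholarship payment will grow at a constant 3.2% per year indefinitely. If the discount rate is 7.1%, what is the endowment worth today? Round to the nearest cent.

£607692.31

Growing perpetuity: P = D₁ / (r − g) = £23,700.0000 / (0.071 − 0.032) = £607,692.31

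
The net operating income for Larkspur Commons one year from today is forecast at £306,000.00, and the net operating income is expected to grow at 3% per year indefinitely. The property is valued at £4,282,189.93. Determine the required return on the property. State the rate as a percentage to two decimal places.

10.15%

P = D₁/(r − g) ⇒ r = D₁/P + g = £306,000.0000/£4,282,189.93 + 0.03 = 0.071459 + 0.03 = 0.101459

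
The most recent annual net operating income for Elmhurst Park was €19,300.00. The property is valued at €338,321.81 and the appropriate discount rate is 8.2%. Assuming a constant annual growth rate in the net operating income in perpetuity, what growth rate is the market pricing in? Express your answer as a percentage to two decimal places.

2.36%

P = D₀(1+g)/(r−g) ⇒ P(r−g) = D₀(1+g) ⇒ g(P+D₀) = P·r − D₀
g = (P·r − D₀)/(P + D₀) = (€338,321.81×0.082 − €19,300.00) / (€338,321.81 + €19,300.00) = 0.023607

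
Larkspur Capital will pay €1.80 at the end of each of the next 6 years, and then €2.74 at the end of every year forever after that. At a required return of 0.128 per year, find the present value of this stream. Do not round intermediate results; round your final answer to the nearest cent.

€17.63

PV of 6-year annuity: €1.80 × [1 − (1+0.128)^−6] / 0.128 = 7.23585
Perpetuity value at year 6: €2.74 / 0.128 = 21.40625
PV of perpetuity: 21.40625 / (1+0.128)^6 = 10.39169
Total PV = 7.23585 + 10.39169 = 17.62753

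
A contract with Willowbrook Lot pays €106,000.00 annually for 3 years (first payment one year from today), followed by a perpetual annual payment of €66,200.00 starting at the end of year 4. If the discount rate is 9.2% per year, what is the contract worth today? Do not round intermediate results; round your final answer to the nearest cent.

€819952.72

PV of 3-year annuity: €106,000.00 × [1 − (1+0.092)^−3] / 0.092 = 267363.70831
Perpetuity value at year 3: €66,200.00 / 0.092 = 719565.21739
PV of perpetuity: 719565.21739 / (1+0.092)^3 = 552589.01465
Total PV = 267363.70831 + 552589.01465 = 819952.72297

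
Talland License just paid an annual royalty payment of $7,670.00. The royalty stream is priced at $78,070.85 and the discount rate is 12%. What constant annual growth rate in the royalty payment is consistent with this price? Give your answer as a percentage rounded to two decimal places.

P = D₀(1+g)/(r−g) ⇒ P(r−g) = D₀(1+g) ⇒ g(P+D₀) = P·r − D₀
g = (P·r − D₀)/(P + D₀) = ($78,070.85×0.12 − $7,670.00) / ($78,070.85 + $7,670.00) = 0.019810

1.98%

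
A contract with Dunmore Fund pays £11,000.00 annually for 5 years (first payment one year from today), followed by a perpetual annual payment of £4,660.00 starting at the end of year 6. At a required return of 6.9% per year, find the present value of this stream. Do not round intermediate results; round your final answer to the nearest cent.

PV of 5-year annuity: £11,000.00 × [1 − (1+0.069)^−5] / 0.069 = 45223.19167
Perpetuity value at year 5: £4,660.00 / 0.069 = 67536.23188
PV of perpetuity: 67536.23188 / (1+0.069)^5 = 48378.04341
Total PV = 45223.19167 + 48378.04341 = 93601.23508

£93601.24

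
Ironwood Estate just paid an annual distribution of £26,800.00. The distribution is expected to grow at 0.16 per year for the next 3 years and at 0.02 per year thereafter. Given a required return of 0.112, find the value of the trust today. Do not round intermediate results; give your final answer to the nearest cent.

D_1 = 31088.00000
D_2 = 36062.08000
D_3 = 41832.01280
Terminal value at year 3: TV = D_3×(1+g_2)/(r−g_2) = 42668.65306/0.092 = 463789.70713
P_0 = D_1/(1+r)^1 + D_2/(1+r)^2 + D_3/(1+r)^3 + TV/(1+r)^3
    = 27956.83453 + 29163.60437 + 30422.46499 + 337292.54661 = 424835.45050

£424835.45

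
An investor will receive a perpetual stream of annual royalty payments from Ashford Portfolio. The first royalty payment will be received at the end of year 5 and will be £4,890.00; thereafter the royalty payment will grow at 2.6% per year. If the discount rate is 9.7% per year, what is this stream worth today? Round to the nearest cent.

Value at end of year 4: C₁ / (r − g) = £4,890.00 / (0.097 − 0.026) = £68,873.2394
Discount to today: PV = £68,873.2394 / (1 + 0.097)^4 = £68,873.2394 / 1.448193 = £47,558.05

£47558.05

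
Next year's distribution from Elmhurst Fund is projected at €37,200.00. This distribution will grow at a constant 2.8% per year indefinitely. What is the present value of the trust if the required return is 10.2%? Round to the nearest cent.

€502702.70

Growing perpetuity: P = D₁ / (r − g) = €37,200.0000 / (0.102 − 0.028) = €502,702.70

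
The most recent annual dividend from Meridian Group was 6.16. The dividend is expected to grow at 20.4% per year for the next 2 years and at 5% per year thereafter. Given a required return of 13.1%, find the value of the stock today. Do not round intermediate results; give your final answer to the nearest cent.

104.03

D_1 = 7.41664
D_2 = 8.92963
Terminal value at year 2: TV = D_2×(1+g_2)/(r−g_2) = 9.37612/0.081 = 115.75452
P_0 = D_1/(1+r)^1 + D_2/(1+r)^2 + TV/(1+r)^2
    = 6.55760 + 6.98085 + 90.49254 = 104.03098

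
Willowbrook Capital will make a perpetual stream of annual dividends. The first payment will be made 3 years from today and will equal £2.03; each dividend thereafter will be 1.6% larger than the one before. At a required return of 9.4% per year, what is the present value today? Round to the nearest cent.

Value at end of year 2: C₁ / (r − g) = £2.03 / (0.094 − 0.016) = £26.0256
Discount to today: PV = £26.0256 / (1 + 0.094)^2 = £26.0256 / 1.196836 = £21.75

£21.75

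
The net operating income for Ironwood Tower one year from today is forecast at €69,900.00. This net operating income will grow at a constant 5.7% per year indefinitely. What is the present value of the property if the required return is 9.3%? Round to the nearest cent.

Growing perpetuity: P = D₁ / (r − g) = €69,900.0000 / (0.093 − 0.057) = €1,941,666.67

€1941666.67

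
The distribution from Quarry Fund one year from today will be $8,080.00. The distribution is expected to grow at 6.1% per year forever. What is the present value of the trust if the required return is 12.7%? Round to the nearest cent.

Growing perpetuity: P = D₁ / (r − g) = $8,080.0000 / (0.127 − 0.061) = $122,424.24

$122424.24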